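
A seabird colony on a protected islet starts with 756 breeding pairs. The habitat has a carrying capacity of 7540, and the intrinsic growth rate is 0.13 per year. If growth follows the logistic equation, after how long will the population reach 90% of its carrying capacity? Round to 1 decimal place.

33.8 years

A = (K − N₀)/N₀ = (7540 − 756)/756 = 8.9735.
Solve 7540/(1 + 8.9735·e^(−0.13t)) = 6786: 1 + 8.9735·e^(−0.13t) = 1.1111, so e^(−0.13t) = 0.0123821.
−0.13·t = ln(0.0123821) = -4.3915, so t = 4.3915/0.13 = 33.781.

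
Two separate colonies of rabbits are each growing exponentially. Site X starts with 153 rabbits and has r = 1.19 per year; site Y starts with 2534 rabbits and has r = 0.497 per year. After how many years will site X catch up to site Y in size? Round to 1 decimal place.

4.1 years

Set 153·e^(1.19t) = 2534·e^(0.497t).
e^((1.19 − 0.497)t) = 2534/153 → e^(0.693·t) = 16.562.
0.693·t = ln(16.562) = 2.8071, so t = 2.8071/0.693 = 4.0507.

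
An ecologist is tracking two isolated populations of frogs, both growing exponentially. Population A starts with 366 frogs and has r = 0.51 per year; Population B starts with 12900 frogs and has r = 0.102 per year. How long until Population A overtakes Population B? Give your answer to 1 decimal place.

Set 366·e^(0.51t) = 12900·e^(0.102t).
e^((0.51 − 0.102)t) = 12900/366 → e^(0.408·t) = 35.246.
0.408·t = ln(35.246) = 3.5623, so t = 3.5623/0.408 = 8.7312.

8.7 years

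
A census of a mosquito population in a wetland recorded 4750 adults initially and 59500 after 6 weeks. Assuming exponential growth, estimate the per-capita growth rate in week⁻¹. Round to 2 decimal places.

0.42 per week

From N(t) = N₀·e^(rt): e^(r·6) = 59500/4750 = 12.526.
r·6 = ln(12.526) = 2.5278, so r = 2.5278/6 = 0.42131.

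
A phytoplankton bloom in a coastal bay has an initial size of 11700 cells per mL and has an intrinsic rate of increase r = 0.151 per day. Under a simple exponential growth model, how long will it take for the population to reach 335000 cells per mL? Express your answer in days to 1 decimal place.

Set N₀·e^(rt) = 335000: e^(0.151·t) = 335000/11700 = 28.632.
0.151·t = ln(28.632) = 3.3545, so t = 3.3545/0.151 = 22.216.

22.2 days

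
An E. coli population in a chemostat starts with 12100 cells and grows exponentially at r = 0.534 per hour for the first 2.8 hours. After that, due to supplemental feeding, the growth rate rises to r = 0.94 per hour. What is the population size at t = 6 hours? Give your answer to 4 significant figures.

Phase 1: N(2.8) = 12100·e^(0.534×2.8) = 12100·e^1.495 = 53968.8.
Phase 2 runs for 6 − 2.8 = 3.2 hours at r = 0.94.
N(6) = 53968.8·e^(0.94×3.2) = 53968.8·e^3.008 = 1.092698×10^6.

1093000 cells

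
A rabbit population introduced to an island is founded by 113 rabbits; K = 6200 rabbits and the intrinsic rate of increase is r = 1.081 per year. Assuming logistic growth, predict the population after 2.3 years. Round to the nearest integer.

1131 rabbits

A = (K − N₀)/N₀ = (6200 − 113)/113 = 53.867.
N(t) = K/(1 + A·e^(−rt)) = 6200/(1 + 53.867×e^(−1.081×2.3)).
e^(−2.486) = 0.083217; denominator = 1 + 53.867×0.083217 = 5.4827.
N = 6200/5.4827 = 1130.83.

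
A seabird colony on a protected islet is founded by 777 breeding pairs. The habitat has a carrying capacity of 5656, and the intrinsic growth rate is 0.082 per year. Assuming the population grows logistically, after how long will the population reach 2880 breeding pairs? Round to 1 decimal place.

22.9 years

A = (K − N₀)/N₀ = (5656 − 777)/777 = 6.2793.
Solve 5656/(1 + 6.2793·e^(−0.082t)) = 2880: 1 + 6.2793·e^(−0.082t) = 1.9639, so e^(−0.082t) = 0.153503.
−0.082·t = ln(0.153503) = -1.874, so t = 1.874/0.082 = 22.854.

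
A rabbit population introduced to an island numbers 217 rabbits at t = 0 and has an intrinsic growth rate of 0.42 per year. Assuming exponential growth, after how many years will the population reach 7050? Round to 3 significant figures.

8.29 years

Set N₀·e^(rt) = 7050: e^(0.42·t) = 7050/217 = 32.488.
0.42·t = ln(32.488) = 3.4809, so t = 3.4809/0.42 = 8.2878.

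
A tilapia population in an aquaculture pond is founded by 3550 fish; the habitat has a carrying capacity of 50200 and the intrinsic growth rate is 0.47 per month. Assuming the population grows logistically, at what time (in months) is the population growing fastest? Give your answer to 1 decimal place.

Logistic growth is fastest at N = K/2 = 25100.
A = (K − N₀)/N₀ = 13.141. Set K/(1 + A·e^(−rt)) = K/2 → A·e^(−rt) = 1.
e^(−0.47t) = 1/13.141 = 0.0760986, so t = ln(13.141)/0.47 = 2.5757/0.47 = 5.4803.

5.5 months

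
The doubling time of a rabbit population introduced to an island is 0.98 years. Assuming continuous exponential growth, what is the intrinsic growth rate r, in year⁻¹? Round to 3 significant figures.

r = ln(2)/t_d = 0.6931/0.98 = 0.70729.

0.707 per year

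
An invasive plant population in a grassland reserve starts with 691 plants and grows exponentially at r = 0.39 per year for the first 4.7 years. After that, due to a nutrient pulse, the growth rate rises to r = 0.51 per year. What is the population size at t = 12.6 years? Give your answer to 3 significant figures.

243000 plants

Phase 1: N(4.7) = 691·e^(0.39×4.7) = 691·e^1.833 = 4320.56.
Phase 2 runs for 12.6 − 4.7 = 7.9 years at r = 0.51.
N(12.6) = 4320.56·e^(0.51×7.9) = 4320.56·e^4.029 = 242836.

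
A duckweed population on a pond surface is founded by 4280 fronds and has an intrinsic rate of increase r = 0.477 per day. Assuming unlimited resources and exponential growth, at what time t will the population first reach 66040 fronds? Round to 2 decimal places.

5.74 days

Set N₀·e^(rt) = 66040: e^(0.477·t) = 66040/4280 = 15.43.
0.477·t = ln(15.43) = 2.7363, so t = 2.7363/0.477 = 5.7365.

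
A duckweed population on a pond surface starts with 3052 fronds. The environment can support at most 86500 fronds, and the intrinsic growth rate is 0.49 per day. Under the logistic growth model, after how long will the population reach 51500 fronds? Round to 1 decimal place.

7.5 days

A = (K − N₀)/N₀ = (86500 − 3052)/3052 = 27.342.
Solve 86500/(1 + 27.342·e^(−0.49t)) = 51500: 1 + 27.342·e^(−0.49t) = 1.6796, so e^(−0.49t) = 0.0248559.
−0.49·t = ln(0.0248559) = -3.6947, so t = 3.6947/0.49 = 7.5401.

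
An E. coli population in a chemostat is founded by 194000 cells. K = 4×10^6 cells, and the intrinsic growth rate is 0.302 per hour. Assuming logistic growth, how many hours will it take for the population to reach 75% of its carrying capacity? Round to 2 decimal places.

A = (K − N₀)/N₀ = (4×10^6 − 194000)/194000 = 19.619.
Solve 4×10^6/(1 + 19.619·e^(−0.302t)) = 3×10^6: 1 + 19.619·e^(−0.302t) = 1.3333, so e^(−0.302t) = 0.0169907.
−0.302·t = ln(0.0169907) = -4.0751, so t = 4.0751/0.302 = 13.494.

13.49 hours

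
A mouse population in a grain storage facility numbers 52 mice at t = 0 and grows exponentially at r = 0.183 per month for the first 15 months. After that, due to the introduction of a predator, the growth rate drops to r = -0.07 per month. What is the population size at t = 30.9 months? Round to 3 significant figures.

266 mice

Phase 1: N(15) = 52·e^(0.183×15) = 52·e^2.745 = 809.36.
Phase 2 runs for 30.9 − 15 = 15.9 months at r = -0.07.
N(30.9) = 809.36·e^(-0.07×15.9) = 809.36·e^-1.113 = 265.933.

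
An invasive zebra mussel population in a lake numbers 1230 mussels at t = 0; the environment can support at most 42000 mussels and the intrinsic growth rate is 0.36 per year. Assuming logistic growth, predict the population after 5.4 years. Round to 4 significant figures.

7312 mussels

A = (K − N₀)/N₀ = (42000 − 1230)/1230 = 33.146.
N(t) = K/(1 + A·e^(−rt)) = 42000/(1 + 33.146×e^(−0.36×5.4)).
e^(−1.944) = 0.14313; denominator = 1 + 33.146×0.14313 = 5.7442.
N = 42000/5.7442 = 7311.67.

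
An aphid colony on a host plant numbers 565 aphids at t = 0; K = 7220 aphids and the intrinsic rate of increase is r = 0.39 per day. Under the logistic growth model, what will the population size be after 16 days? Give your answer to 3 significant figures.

7060 aphids

A = (K − N₀)/N₀ = (7220 − 565)/565 = 11.779.
N(t) = K/(1 + A·e^(−rt)) = 7220/(1 + 11.779×e^(−0.39×16)).
e^(−6.24) = 0.0019499; denominator = 1 + 11.779×0.0019499 = 1.023.
N = 7220/1.023 = 7057.9.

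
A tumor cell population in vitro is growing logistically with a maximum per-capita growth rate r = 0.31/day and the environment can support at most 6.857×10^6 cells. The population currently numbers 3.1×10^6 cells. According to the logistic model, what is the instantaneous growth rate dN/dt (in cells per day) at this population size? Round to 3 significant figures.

527000 cells per day

dN/dt = rN(1 − N/K) = 0.31 × 3.1×10^6 × (1 − 3.1×10^6/6.857×10^6).
1 − 3.1×10^6/6.857×10^6 = 0.54791; dN/dt = 0.31 × 3.1×10^6 × 0.54791 = 5.26539×10^5.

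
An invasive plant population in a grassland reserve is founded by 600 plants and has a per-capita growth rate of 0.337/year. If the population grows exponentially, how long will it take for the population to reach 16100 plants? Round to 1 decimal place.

9.8 years

Set N₀·e^(rt) = 16100: e^(0.337·t) = 16100/600 = 26.833.
0.337·t = ln(26.833) = 3.2896, so t = 3.2896/0.337 = 9.7616.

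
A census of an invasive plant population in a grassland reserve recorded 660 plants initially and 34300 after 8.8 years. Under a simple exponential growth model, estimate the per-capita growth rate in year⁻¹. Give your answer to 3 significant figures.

0.449 per year

From N(t) = N₀·e^(rt): e^(r·8.8) = 34300/660 = 51.97.
r·8.8 = ln(51.97) = 3.9507, so r = 3.9507/8.8 = 0.44894.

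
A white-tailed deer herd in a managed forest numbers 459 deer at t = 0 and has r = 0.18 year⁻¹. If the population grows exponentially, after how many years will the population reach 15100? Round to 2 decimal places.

19.41 years

Set N₀·e^(rt) = 15100: e^(0.18·t) = 15100/459 = 32.898.
0.18·t = ln(32.898) = 3.4934, so t = 3.4934/0.18 = 19.408.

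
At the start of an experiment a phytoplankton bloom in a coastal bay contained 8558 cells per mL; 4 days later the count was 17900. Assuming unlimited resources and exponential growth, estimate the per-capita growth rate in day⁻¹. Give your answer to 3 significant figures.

0.184 per day

From N(t) = N₀·e^(rt): e^(r·4) = 17900/8558 = 2.0916.
r·4 = ln(2.0916) = 0.73793, so r = 0.73793/4 = 0.18448.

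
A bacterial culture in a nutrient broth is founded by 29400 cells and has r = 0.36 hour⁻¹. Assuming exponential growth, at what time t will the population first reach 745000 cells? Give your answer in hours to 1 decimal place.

9.0 hours

Set N₀·e^(rt) = 745000: e^(0.36·t) = 745000/29400 = 25.34.
0.36·t = ln(25.34) = 3.2324, so t = 3.2324/0.36 = 8.9789.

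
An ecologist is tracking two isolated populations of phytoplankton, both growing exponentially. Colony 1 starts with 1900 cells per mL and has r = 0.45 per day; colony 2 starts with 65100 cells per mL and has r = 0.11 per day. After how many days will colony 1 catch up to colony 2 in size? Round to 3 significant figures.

Set 1900·e^(0.45t) = 65100·e^(0.11t).
e^((0.45 − 0.11)t) = 65100/1900 → e^(0.34·t) = 34.263.
0.34·t = ln(34.263) = 3.5341, so t = 3.5341/0.34 = 10.394.

10.4 days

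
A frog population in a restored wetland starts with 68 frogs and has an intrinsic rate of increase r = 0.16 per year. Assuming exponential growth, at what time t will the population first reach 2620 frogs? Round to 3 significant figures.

22.8 years

Set N₀·e^(rt) = 2620: e^(0.16·t) = 2620/68 = 38.529.
0.16·t = ln(38.529) = 3.6514, so t = 3.6514/0.16 = 22.821.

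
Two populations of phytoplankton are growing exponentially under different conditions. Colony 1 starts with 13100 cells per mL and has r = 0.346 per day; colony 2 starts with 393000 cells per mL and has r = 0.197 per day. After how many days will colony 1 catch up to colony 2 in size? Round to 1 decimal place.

Set 13100·e^(0.346t) = 393000·e^(0.197t).
e^((0.346 − 0.197)t) = 393000/13100 → e^(0.149·t) = 30.
0.149·t = ln(30) = 3.4012, so t = 3.4012/0.149 = 22.827.

22.8 days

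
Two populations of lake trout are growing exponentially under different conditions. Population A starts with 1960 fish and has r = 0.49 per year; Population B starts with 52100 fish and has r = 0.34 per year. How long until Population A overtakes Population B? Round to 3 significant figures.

Set 1960·e^(0.49t) = 52100·e^(0.34t).
e^((0.49 − 0.34)t) = 52100/1960 → e^(0.15·t) = 26.582.
0.15·t = ln(26.582) = 3.2802, so t = 3.2802/0.15 = 21.868.

21.9 years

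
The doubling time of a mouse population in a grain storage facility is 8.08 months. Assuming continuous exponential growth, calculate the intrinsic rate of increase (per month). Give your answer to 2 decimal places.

r = ln(2)/t_d = 0.6931/8.08 = 0.085786.

0.09 per month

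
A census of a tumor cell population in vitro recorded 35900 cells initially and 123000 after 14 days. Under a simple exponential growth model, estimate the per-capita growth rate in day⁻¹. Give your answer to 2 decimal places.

From N(t) = N₀·e^(rt): e^(r·14) = 123000/35900 = 3.4262.
r·14 = ln(3.4262) = 1.2314, so r = 1.2314/14 = 0.087961.

0.09 per day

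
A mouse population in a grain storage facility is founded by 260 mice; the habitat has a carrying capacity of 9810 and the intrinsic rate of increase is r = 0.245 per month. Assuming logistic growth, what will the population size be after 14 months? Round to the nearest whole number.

A = (K − N₀)/N₀ = (9810 − 260)/260 = 36.731.
N(t) = K/(1 + A·e^(−rt)) = 9810/(1 + 36.731×e^(−0.245×14)).
e^(−3.43) = 0.032387; denominator = 1 + 36.731×0.032387 = 2.1896.
N = 9810/2.1896 = 4480.28.

4480 mice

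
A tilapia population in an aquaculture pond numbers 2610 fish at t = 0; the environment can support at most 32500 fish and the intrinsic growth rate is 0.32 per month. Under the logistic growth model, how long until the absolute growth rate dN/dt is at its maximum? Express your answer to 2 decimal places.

7.62 months

Logistic growth is fastest at N = K/2 = 16250.
A = (K − N₀)/N₀ = 11.452. Set K/(1 + A·e^(−rt)) = K/2 → A·e^(−rt) = 1.
e^(−0.32t) = 1/11.452 = 0.0873202, so t = ln(11.452)/0.32 = 2.4382/0.32 = 7.6193.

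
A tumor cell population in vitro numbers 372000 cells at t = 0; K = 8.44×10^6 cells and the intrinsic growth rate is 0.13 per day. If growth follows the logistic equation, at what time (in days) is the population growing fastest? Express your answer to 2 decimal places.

Logistic growth is fastest at N = K/2 = 4.22×10^6.
A = (K − N₀)/N₀ = 21.688. Set K/(1 + A·e^(−rt)) = K/2 → A·e^(−rt) = 1.
e^(−0.13t) = 1/21.688 = 0.0461081, so t = ln(21.688)/0.13 = 3.0768/0.13 = 23.667.

23.67 days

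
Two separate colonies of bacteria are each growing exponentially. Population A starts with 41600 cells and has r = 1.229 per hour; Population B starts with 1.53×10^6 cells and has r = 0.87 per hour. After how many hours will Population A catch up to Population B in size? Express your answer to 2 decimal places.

Set 41600·e^(1.229t) = 1.53×10^6·e^(0.87t).
e^((1.229 − 0.87)t) = 1.53×10^6/41600 → e^(0.359·t) = 36.779.
0.359·t = ln(36.779) = 3.6049, so t = 3.6049/0.359 = 10.042.

10.04 hours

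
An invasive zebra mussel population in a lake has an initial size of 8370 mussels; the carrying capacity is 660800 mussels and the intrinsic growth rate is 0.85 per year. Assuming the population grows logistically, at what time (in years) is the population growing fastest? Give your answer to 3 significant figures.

5.12 years

Logistic growth is fastest at N = K/2 = 330400.
A = (K − N₀)/N₀ = 77.949. Set K/(1 + A·e^(−rt)) = K/2 → A·e^(−rt) = 1.
e^(−0.85t) = 1/77.949 = 0.012829, so t = ln(77.949)/0.85 = 4.356/0.85 = 5.1248.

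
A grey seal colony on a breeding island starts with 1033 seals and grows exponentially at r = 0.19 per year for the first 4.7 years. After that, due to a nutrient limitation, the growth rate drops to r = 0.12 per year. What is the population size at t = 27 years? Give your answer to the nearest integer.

Phase 1: N(4.7) = 1033·e^(0.19×4.7) = 1033·e^0.893 = 2523.05.
Phase 2 runs for 27 − 4.7 = 22.3 years at r = 0.12.
N(27) = 2523.05·e^(0.12×22.3) = 2523.05·e^2.676 = 36652.

36652 seals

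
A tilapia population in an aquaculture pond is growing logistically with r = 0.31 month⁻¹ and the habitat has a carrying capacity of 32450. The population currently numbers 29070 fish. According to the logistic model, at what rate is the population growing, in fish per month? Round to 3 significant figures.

dN/dt = rN(1 − N/K) = 0.31 × 29070 × (1 − 29070/32450).
1 − 29070/32450 = 0.10416; dN/dt = 0.31 × 29070 × 0.10416 = 938.66.

939 fish per month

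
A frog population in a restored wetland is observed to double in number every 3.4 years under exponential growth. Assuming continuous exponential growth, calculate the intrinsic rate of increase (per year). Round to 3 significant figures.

r = ln(2)/t_d = 0.6931/3.4 = 0.20387.

0.204 per year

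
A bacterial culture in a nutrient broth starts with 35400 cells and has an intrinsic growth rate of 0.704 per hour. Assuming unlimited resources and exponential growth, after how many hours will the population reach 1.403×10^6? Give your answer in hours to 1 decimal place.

Set N₀·e^(rt) = 1.403×10^6: e^(0.704·t) = 1.403×10^6/35400 = 39.633.
0.704·t = ln(39.633) = 3.6797, so t = 3.6797/0.704 = 5.2268.

5.2 hours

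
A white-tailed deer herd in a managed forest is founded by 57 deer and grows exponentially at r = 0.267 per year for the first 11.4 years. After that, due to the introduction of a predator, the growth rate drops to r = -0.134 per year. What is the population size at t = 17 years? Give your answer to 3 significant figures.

Phase 1: N(11.4) = 57·e^(0.267×11.4) = 57·e^3.044 = 1196.14.
Phase 2 runs for 17 − 11.4 = 5.6 years at r = -0.134.
N(17) = 1196.14·e^(-0.134×5.6) = 1196.14·e^-0.7504 = 564.788.

565 deer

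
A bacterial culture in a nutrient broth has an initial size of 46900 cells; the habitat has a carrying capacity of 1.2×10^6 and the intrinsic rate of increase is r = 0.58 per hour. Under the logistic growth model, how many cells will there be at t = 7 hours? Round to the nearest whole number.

A = (K − N₀)/N₀ = (1.2×10^6 − 46900)/46900 = 24.586.
N(t) = K/(1 + A·e^(−rt)) = 1.2×10^6/(1 + 24.586×e^(−0.58×7)).
e^(−4.06) = 0.017249; denominator = 1 + 24.586×0.017249 = 1.4241.
N = 1.2×10^6/1.4241 = 842643.

842643 cells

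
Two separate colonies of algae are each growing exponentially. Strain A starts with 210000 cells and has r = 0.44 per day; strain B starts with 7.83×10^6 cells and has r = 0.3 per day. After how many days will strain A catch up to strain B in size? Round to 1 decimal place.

25.8 days

Set 210000·e^(0.44t) = 7.83×10^6·e^(0.3t).
e^((0.44 − 0.3)t) = 7.83×10^6/210000 → e^(0.14·t) = 37.286.
0.14·t = ln(37.286) = 3.6186, so t = 3.6186/0.14 = 25.847.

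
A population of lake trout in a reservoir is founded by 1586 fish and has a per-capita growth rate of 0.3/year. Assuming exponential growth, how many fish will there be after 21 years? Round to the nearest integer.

N(t) = N₀·e^(rt) = 1586 × e^(0.3×21) = 1586 × e^6.3.
e^6.3 ≈ 544.57, so N ≈ 1586 × 544.57 = 863691.

863691 fish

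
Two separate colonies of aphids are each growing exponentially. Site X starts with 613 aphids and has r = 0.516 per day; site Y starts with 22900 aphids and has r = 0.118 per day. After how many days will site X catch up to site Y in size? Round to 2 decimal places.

Set 613·e^(0.516t) = 22900·e^(0.118t).
e^((0.516 − 0.118)t) = 22900/613 → e^(0.398·t) = 37.357.
0.398·t = ln(37.357) = 3.6205, so t = 3.6205/0.398 = 9.0968.

9.10 days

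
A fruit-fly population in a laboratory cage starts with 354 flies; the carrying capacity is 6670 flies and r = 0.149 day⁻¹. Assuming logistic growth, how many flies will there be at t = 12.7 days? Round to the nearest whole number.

1808 flies

A = (K − N₀)/N₀ = (6670 − 354)/354 = 17.842.
N(t) = K/(1 + A·e^(−rt)) = 6670/(1 + 17.842×e^(−0.149×12.7)).
e^(−1.892) = 0.15072; denominator = 1 + 17.842×0.15072 = 3.6892.
N = 6670/3.6892 = 1807.98.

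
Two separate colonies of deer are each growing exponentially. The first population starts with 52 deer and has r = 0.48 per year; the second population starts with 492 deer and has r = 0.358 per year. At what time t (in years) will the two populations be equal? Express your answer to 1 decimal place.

Set 52·e^(0.48t) = 492·e^(0.358t).
e^((0.48 − 0.358)t) = 492/52 → e^(0.122·t) = 9.4615.
0.122·t = ln(9.4615) = 2.2472, so t = 2.2472/0.122 = 18.42.

18.4 years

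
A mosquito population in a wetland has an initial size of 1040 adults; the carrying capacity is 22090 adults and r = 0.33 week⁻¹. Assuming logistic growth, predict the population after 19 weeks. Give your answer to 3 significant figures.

21300 adults

A = (K − N₀)/N₀ = (22090 − 1040)/1040 = 20.24.
N(t) = K/(1 + A·e^(−rt)) = 22090/(1 + 20.24×e^(−0.33×19)).
e^(−6.27) = 0.0018922; denominator = 1 + 20.24×0.0018922 = 1.0383.
N = 22090/1.0383 = 21275.2.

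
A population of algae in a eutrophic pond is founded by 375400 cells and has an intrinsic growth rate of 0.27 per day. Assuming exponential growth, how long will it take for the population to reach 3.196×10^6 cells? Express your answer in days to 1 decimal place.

Set N₀·e^(rt) = 3.196×10^6: e^(0.27·t) = 3.196×10^6/375400 = 8.5136.
0.27·t = ln(8.5136) = 2.1417, so t = 2.1417/0.27 = 7.9321.

7.9 days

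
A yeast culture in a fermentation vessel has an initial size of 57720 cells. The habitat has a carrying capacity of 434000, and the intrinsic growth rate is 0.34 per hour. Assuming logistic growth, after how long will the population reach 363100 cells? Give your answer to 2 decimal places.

A = (K − N₀)/N₀ = (434000 − 57720)/57720 = 6.5191.
Solve 434000/(1 + 6.5191·e^(−0.34t)) = 363100: 1 + 6.5191·e^(−0.34t) = 1.1953, so e^(−0.34t) = 0.0299526.
−0.34·t = ln(0.0299526) = -3.5081, so t = 3.5081/0.34 = 10.318.

10.32 hours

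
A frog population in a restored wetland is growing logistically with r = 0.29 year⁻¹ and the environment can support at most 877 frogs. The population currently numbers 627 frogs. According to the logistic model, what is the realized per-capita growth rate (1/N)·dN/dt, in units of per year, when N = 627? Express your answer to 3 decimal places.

0.083 per year

(1/N)·dN/dt = r(1 − N/K) = 0.29 × (1 − 627/877).
= 0.29 × 0.28506 = 0.082668.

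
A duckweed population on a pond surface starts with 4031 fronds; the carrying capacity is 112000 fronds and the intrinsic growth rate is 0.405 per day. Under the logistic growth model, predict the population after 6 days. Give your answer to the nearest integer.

A = (K − N₀)/N₀ = (112000 − 4031)/4031 = 26.785.
N(t) = K/(1 + A·e^(−rt)) = 112000/(1 + 26.785×e^(−0.405×6)).
e^(−2.43) = 0.088037; denominator = 1 + 26.785×0.088037 = 3.358.
N = 112000/3.358 = 33352.8.

33353 fronds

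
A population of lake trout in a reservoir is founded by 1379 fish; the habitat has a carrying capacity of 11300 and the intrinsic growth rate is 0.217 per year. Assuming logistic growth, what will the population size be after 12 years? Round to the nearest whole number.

A = (K − N₀)/N₀ = (11300 − 1379)/1379 = 7.1943.
N(t) = K/(1 + A·e^(−rt)) = 11300/(1 + 7.1943×e^(−0.217×12)).
e^(−2.604) = 0.073977; denominator = 1 + 7.1943×0.073977 = 1.5322.
N = 11300/1.5322 = 7374.94.

7375 fish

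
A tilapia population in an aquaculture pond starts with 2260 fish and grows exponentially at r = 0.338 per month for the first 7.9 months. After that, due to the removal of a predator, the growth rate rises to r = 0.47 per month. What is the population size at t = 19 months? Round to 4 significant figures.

Phase 1: N(7.9) = 2260·e^(0.338×7.9) = 2260·e^2.67 = 32640.9.
Phase 2 runs for 19 − 7.9 = 11.1 months at r = 0.47.
N(19) = 32640.9·e^(0.47×11.1) = 32640.9·e^5.217 = 6.018328×10^6.

6018000 fish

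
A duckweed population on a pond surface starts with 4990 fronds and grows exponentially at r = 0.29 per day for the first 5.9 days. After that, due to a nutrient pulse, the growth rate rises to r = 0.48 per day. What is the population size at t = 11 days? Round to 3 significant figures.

Phase 1: N(5.9) = 4990·e^(0.29×5.9) = 4990·e^1.711 = 27617.1.
Phase 2 runs for 11 − 5.9 = 5.1 days at r = 0.48.
N(11) = 27617.1·e^(0.48×5.1) = 27617.1·e^2.448 = 319397.

319000 fronds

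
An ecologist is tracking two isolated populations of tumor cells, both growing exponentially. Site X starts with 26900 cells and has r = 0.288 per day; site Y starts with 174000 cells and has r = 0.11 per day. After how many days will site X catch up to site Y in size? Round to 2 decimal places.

10.49 days

Set 26900·e^(0.288t) = 174000·e^(0.11t).
e^((0.288 − 0.11)t) = 174000/26900 → e^(0.178·t) = 6.4684.
0.178·t = ln(6.4684) = 1.8669, so t = 1.8669/0.178 = 10.488.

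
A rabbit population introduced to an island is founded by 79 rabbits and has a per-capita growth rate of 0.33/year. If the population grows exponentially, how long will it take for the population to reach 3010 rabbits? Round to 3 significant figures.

11.0 years

Set N₀·e^(rt) = 3010: e^(0.33·t) = 3010/79 = 38.101.
0.33·t = ln(38.101) = 3.6402, so t = 3.6402/0.33 = 11.031.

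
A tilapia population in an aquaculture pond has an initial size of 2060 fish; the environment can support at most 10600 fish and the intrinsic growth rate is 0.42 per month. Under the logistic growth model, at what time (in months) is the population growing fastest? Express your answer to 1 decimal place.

Logistic growth is fastest at N = K/2 = 5300.
A = (K − N₀)/N₀ = 4.1456. Set K/(1 + A·e^(−rt)) = K/2 → A·e^(−rt) = 1.
e^(−0.42t) = 1/4.1456 = 0.241218, so t = ln(4.1456)/0.42 = 1.4221/0.42 = 3.3858.

3.4 months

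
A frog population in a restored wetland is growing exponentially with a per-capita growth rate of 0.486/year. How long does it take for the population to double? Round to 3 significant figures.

1.43 years

Doubling time t_d = ln(2)/r = 0.6931/0.486 = 1.4262.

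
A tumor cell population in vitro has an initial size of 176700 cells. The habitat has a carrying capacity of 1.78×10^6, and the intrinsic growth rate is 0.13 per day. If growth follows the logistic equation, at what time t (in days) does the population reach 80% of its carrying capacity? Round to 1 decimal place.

A = (K − N₀)/N₀ = (1.78×10^6 − 176700)/176700 = 9.0736.
Solve 1.78×10^6/(1 + 9.0736·e^(−0.13t)) = 1.424×10^6: 1 + 9.0736·e^(−0.13t) = 1.25, so e^(−0.13t) = 0.0275525.
−0.13·t = ln(0.0275525) = -3.5917, so t = 3.5917/0.13 = 27.628.

27.6 days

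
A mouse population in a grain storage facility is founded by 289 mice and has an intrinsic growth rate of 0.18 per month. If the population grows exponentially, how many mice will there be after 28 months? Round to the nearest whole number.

N(t) = N₀·e^(rt) = 289 × e^(0.18×28) = 289 × e^5.04.
e^5.04 ≈ 154.47, so N ≈ 289 × 154.47 = 44641.8.

44642 mice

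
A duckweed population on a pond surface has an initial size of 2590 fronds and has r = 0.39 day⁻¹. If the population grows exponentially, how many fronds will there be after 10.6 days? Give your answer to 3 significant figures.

162000 fronds

N(t) = N₀·e^(rt) = 2590 × e^(0.39×10.6) = 2590 × e^4.134.
e^4.134 ≈ 62.427, so N ≈ 2590 × 62.427 = 161686.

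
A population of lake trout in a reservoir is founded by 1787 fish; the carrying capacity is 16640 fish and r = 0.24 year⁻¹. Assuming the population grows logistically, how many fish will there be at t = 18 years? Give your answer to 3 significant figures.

A = (K − N₀)/N₀ = (16640 − 1787)/1787 = 8.3117.
N(t) = K/(1 + A·e^(−rt)) = 16640/(1 + 8.3117×e^(−0.24×18)).
e^(−4.32) = 0.0133; denominator = 1 + 8.3117×0.0133 = 1.1105.
N = 16640/1.1105 = 14983.6.

15000 fish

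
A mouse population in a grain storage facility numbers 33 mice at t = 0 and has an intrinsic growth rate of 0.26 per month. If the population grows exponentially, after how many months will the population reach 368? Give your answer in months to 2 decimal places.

9.28 months

Set N₀·e^(rt) = 368: e^(0.26·t) = 368/33 = 11.152.
0.26·t = ln(11.152) = 2.4116, so t = 2.4116/0.26 = 9.2753.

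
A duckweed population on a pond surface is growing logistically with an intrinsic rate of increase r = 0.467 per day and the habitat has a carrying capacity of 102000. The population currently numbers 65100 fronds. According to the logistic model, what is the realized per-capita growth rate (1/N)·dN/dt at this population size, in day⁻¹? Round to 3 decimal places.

(1/N)·dN/dt = r(1 − N/K) = 0.467 × (1 − 65100/102000).
= 0.467 × 0.36176 = 0.16894.

0.169 per day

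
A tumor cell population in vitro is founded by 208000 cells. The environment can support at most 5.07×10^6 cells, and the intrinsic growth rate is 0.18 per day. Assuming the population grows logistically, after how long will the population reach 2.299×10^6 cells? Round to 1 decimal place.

16.5 days

A = (K − N₀)/N₀ = (5.07×10^6 − 208000)/208000 = 23.375.
Solve 5.07×10^6/(1 + 23.375·e^(−0.18t)) = 2.299×10^6: 1 + 23.375·e^(−0.18t) = 2.2053, so e^(−0.18t) = 0.0515639.
−0.18·t = ln(0.0515639) = -2.9649, so t = 2.9649/0.18 = 16.472.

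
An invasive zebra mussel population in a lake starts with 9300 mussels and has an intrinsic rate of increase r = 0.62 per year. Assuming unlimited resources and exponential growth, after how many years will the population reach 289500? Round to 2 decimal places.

Set N₀·e^(rt) = 289500: e^(0.62·t) = 289500/9300 = 31.129.
0.62·t = ln(31.129) = 3.4381, so t = 3.4381/0.62 = 5.5454.

5.55 years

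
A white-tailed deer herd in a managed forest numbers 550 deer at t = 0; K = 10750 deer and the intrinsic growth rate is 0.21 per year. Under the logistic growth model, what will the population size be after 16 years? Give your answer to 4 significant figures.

A = (K − N₀)/N₀ = (10750 − 550)/550 = 18.545.
N(t) = K/(1 + A·e^(−rt)) = 10750/(1 + 18.545×e^(−0.21×16)).
e^(−3.36) = 0.034735; denominator = 1 + 18.545×0.034735 = 1.6442.
N = 10750/1.6442 = 6538.21.

6538 deer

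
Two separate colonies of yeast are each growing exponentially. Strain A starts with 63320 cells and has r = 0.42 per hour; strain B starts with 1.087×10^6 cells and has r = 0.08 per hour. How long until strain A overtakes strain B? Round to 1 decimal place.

8.4 hours

Set 63320·e^(0.42t) = 1.087×10^6·e^(0.08t).
e^((0.42 − 0.08)t) = 1.087×10^6/63320 → e^(0.34·t) = 17.167.
0.34·t = ln(17.167) = 2.843, so t = 2.843/0.34 = 8.3617.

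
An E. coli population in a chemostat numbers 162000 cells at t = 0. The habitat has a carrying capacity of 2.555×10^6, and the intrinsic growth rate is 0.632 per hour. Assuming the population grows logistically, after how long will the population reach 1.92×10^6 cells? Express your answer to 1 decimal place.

A = (K − N₀)/N₀ = (2.555×10^6 − 162000)/162000 = 14.772.
Solve 2.555×10^6/(1 + 14.772·e^(−0.632t)) = 1.92×10^6: 1 + 14.772·e^(−0.632t) = 1.3307, so e^(−0.632t) = 0.0223895.
−0.632·t = ln(0.0223895) = -3.7992, so t = 3.7992/0.632 = 6.0113.

6.0 hours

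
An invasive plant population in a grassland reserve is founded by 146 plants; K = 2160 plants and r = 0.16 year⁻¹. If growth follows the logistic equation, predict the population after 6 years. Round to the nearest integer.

A = (K − N₀)/N₀ = (2160 − 146)/146 = 13.795.
N(t) = K/(1 + A·e^(−rt)) = 2160/(1 + 13.795×e^(−0.16×6)).
e^(−0.96) = 0.38289; denominator = 1 + 13.795×0.38289 = 6.2818.
N = 2160/6.2818 = 343.849.

344 plants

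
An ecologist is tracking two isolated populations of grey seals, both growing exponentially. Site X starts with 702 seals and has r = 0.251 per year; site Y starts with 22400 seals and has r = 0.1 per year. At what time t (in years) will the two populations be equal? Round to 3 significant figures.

22.9 years

Set 702·e^(0.251t) = 22400·e^(0.1t).
e^((0.251 − 0.1)t) = 22400/702 → e^(0.151·t) = 31.909.
0.151·t = ln(31.909) = 3.4629, so t = 3.4629/0.151 = 22.933.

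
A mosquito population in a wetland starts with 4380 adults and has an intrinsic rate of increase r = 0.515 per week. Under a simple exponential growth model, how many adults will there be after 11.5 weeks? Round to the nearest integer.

N(t) = N₀·e^(rt) = 4380 × e^(0.515×11.5) = 4380 × e^5.923.
e^5.923 ≈ 373.34, so N ≈ 4380 × 373.34 = 1.635246×10^6.

1635246 adults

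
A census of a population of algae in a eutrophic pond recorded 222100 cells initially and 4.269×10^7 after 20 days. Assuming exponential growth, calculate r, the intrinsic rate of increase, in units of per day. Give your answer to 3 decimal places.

From N(t) = N₀·e^(rt): e^(r·20) = 4.269×10^7/222100 = 192.21.
r·20 = ln(192.21) = 5.2586, so r = 5.2586/20 = 0.26293.

0.263 per day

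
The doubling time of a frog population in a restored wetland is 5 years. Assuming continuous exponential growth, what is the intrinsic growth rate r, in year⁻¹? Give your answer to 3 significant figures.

r = ln(2)/t_d = 0.6931/5 = 0.13863.

0.139 per year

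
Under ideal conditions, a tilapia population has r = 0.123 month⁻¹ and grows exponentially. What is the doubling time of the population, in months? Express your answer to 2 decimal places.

Doubling time t_d = ln(2)/r = 0.6931/0.123 = 5.6353.

5.64 months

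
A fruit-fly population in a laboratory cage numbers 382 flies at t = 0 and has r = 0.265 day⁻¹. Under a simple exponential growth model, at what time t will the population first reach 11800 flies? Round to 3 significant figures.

12.9 days

Set N₀·e^(rt) = 11800: e^(0.265·t) = 11800/382 = 30.89.
0.265·t = ln(30.89) = 3.4304, so t = 3.4304/0.265 = 12.945.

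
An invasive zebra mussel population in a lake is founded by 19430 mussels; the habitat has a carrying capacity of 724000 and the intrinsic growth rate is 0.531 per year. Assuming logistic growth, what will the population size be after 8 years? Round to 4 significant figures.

A = (K − N₀)/N₀ = (724000 − 19430)/19430 = 36.262.
N(t) = K/(1 + A·e^(−rt)) = 724000/(1 + 36.262×e^(−0.531×8)).
e^(−4.248) = 0.014293; denominator = 1 + 36.262×0.014293 = 1.5183.
N = 724000/1.5183 = 476854.

476900 mussels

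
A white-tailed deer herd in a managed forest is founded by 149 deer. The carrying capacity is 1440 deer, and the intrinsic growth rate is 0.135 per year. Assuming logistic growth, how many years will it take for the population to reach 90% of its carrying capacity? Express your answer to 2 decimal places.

32.27 years

A = (K − N₀)/N₀ = (1440 − 149)/149 = 8.6644.
Solve 1440/(1 + 8.6644·e^(−0.135t)) = 1296: 1 + 8.6644·e^(−0.135t) = 1.1111, so e^(−0.135t) = 0.0128238.
−0.135·t = ln(0.0128238) = -4.3565, so t = 4.3565/0.135 = 32.27.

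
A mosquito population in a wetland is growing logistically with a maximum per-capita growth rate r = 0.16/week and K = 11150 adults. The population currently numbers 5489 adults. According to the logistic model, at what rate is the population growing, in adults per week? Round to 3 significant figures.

446 adults per week

dN/dt = rN(1 − N/K) = 0.16 × 5489 × (1 − 5489/11150).
1 − 5489/11150 = 0.50771; dN/dt = 0.16 × 5489 × 0.50771 = 445.89.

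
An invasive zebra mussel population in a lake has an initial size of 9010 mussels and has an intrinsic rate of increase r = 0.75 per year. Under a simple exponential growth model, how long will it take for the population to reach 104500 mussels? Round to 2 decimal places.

Set N₀·e^(rt) = 104500: e^(0.75·t) = 104500/9010 = 11.598.
0.75·t = ln(11.598) = 2.4509, so t = 2.4509/0.75 = 3.2678.

3.27 years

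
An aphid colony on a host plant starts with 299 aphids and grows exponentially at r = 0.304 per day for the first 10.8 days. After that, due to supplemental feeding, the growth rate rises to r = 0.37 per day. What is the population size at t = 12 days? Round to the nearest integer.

12427 aphids

Phase 1: N(10.8) = 299·e^(0.304×10.8) = 299·e^3.283 = 7971.62.
Phase 2 runs for 12 − 10.8 = 1.2 days at r = 0.37.
N(12) = 7971.62·e^(0.37×1.2) = 7971.62·e^0.444 = 12427.2.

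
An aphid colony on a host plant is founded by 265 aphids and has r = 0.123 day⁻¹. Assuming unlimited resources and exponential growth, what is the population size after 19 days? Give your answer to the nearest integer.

N(t) = N₀·e^(rt) = 265 × e^(0.123×19) = 265 × e^2.337.
e^2.337 ≈ 10.35, so N ≈ 265 × 10.35 = 2742.79.

2743 aphids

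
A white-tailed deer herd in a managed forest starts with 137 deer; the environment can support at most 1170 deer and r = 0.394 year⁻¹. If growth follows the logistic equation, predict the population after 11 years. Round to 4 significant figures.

A = (K − N₀)/N₀ = (1170 − 137)/137 = 7.5401.
N(t) = K/(1 + A·e^(−rt)) = 1170/(1 + 7.5401×e^(−0.394×11)).
e^(−4.334) = 0.013115; denominator = 1 + 7.5401×0.013115 = 1.0989.
N = 1170/1.0989 = 1064.71.

1065 deer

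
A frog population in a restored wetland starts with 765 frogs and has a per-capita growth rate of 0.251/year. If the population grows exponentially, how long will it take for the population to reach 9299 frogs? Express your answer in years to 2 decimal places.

9.95 years

Set N₀·e^(rt) = 9299: e^(0.251·t) = 9299/765 = 12.156.
0.251·t = ln(12.156) = 2.4978, so t = 2.4978/0.251 = 9.9513.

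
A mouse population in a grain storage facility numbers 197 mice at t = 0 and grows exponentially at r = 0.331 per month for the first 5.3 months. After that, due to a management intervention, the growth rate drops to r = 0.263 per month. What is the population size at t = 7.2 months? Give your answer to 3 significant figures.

1880 mice

Phase 1: N(5.3) = 197·e^(0.331×5.3) = 197·e^1.754 = 1138.54.
Phase 2 runs for 7.2 − 5.3 = 1.9 months at r = 0.263.
N(7.2) = 1138.54·e^(0.263×1.9) = 1138.54·e^0.4997 = 1876.58.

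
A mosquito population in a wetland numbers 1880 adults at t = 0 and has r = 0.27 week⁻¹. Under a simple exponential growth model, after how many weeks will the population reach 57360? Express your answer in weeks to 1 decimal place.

Set N₀·e^(rt) = 57360: e^(0.27·t) = 57360/1880 = 30.511.
0.27·t = ln(30.511) = 3.4181, so t = 3.4181/0.27 = 12.66.

12.7 weeks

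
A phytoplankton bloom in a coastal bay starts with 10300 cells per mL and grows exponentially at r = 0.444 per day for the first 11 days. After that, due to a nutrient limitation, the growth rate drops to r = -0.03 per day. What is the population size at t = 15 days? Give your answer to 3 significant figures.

1210000 cells per mL

Phase 1: N(11) = 10300·e^(0.444×11) = 10300·e^4.884 = 1.36123×10^6.
Phase 2 runs for 15 − 11 = 4 days at r = -0.03.
N(15) = 1.36123×10^6·e^(-0.03×4) = 1.36123×10^6·e^-0.12 = 1.207303×10^6.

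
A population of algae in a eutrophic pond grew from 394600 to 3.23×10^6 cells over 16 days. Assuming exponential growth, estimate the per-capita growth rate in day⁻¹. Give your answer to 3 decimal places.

From N(t) = N₀·e^(rt): e^(r·16) = 3.23×10^6/394600 = 8.1855.
r·16 = ln(8.1855) = 2.1024, so r = 2.1024/16 = 0.1314.

0.131 per day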